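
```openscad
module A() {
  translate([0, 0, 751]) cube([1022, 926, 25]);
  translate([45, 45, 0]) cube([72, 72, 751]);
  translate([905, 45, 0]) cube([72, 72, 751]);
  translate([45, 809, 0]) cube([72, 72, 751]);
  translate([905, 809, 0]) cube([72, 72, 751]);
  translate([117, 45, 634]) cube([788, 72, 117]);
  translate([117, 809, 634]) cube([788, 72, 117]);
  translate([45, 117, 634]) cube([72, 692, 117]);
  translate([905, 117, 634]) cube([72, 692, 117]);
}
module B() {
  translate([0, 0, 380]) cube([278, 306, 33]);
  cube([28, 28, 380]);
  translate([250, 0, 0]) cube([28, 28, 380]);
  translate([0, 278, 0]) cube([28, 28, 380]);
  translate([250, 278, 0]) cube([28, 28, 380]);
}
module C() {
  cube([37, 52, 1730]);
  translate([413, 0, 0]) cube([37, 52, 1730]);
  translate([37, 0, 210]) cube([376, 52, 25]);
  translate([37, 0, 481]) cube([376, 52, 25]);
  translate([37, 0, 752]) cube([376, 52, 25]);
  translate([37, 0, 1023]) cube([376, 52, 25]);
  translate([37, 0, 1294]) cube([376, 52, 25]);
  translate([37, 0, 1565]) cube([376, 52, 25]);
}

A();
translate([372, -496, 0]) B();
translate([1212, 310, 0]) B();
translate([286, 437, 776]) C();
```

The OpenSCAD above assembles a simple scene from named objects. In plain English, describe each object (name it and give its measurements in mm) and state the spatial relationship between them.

A is a table: top 1022 mm (x) × 926 mm (y), 25 mm thick, upper face at z = 776 mm, on four 72×72 mm square legs, each inset 45 mm from the nearest pair of top edges, running from z = 0 to the bottom of the top. Four apron rails, 72 mm thick and 117 mm tall, run between adjacent legs with their top edges flush with the underside of the top and their outer faces flush with the legs' outer faces.

B is a simple wooden stool: a rectangular seat 278 mm (x) by 306 mm (y), 33 mm thick, top face at z = 413 mm, on four square legs, each 28×28 mm in cross-section. The legs rest on z = 0, each flush with a corner of the seat.

C is a straight ladder. Two 37×52 mm vertical rails, 1730 mm tall, stand 450 mm apart (outside-to-outside) with their front faces coplanar on the −y side. 6 rungs, each 52 mm deep and 25 mm tall, span between the inner faces of the rails, front faces flush with the rails. The lowest rung's underside is at z = 210 mm and rungs are spaced 271 mm apart (underside to underside).

Two stools sit around the table at the −y, +x sides. The ladder is on top of the table, centred.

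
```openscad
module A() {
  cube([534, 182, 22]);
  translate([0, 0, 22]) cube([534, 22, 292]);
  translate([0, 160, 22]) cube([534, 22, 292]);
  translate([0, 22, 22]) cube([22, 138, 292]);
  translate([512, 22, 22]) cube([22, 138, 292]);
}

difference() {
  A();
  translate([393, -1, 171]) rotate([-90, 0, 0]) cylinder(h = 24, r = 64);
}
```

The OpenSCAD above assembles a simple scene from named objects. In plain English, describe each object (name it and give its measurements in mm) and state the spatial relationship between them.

A is an open-topped rectangular box: outside dimensions 534×182×314 mm, with a uniform wall and base thickness of 22 mm. The base is a full 534×182 slab on the floor; four walls sit on top of the base. The front and back walls (the −y and +y sides) span the full width; the two side walls fit between them.

The open box has a circular hole of radius 64 mm through its front wall, centred at (x = 393, z = 171).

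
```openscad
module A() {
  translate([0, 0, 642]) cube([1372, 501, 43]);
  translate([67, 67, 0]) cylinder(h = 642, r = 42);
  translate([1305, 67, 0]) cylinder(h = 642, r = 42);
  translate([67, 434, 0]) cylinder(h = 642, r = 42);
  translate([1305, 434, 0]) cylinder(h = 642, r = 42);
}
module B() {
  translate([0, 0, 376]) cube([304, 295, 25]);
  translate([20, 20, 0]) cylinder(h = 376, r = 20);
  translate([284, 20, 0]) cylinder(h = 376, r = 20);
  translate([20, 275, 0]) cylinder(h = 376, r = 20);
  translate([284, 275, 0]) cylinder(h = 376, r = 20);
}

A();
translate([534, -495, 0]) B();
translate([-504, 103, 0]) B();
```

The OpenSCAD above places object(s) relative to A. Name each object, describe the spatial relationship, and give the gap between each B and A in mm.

Each stool's nearest face is 200 mm from the table's bounding box.

A is a table. B is a stool. Two stools sit around the table at the −y, −x sides. The gap between each stool and the table is 200 mm.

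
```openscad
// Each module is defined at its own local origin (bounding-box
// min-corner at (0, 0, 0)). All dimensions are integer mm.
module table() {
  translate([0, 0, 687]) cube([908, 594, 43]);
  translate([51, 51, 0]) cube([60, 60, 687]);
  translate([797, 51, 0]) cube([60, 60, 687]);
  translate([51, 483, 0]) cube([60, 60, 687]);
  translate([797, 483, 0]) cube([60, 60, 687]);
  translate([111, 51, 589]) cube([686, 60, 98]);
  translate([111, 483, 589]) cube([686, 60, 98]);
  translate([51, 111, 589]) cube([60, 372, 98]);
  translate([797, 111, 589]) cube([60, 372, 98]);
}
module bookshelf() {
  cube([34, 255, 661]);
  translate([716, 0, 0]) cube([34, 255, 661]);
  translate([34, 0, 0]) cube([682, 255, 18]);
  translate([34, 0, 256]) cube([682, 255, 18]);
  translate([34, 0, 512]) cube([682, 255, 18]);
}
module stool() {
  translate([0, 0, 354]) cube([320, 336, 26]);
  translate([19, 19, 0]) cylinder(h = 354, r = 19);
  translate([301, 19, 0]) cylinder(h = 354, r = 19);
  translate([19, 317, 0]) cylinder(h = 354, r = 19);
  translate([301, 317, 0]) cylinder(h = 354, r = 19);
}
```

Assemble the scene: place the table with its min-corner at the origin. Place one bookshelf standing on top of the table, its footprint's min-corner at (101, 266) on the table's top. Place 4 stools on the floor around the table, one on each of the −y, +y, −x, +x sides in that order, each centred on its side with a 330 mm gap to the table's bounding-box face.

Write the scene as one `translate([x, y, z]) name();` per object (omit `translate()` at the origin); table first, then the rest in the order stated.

table();
translate([101, 266, 730]) bookshelf();
translate([294, -666, 0]) stool();
translate([294, 924, 0]) stool();
translate([-650, 129, 0]) stool();
translate([1238, 129, 0]) stool();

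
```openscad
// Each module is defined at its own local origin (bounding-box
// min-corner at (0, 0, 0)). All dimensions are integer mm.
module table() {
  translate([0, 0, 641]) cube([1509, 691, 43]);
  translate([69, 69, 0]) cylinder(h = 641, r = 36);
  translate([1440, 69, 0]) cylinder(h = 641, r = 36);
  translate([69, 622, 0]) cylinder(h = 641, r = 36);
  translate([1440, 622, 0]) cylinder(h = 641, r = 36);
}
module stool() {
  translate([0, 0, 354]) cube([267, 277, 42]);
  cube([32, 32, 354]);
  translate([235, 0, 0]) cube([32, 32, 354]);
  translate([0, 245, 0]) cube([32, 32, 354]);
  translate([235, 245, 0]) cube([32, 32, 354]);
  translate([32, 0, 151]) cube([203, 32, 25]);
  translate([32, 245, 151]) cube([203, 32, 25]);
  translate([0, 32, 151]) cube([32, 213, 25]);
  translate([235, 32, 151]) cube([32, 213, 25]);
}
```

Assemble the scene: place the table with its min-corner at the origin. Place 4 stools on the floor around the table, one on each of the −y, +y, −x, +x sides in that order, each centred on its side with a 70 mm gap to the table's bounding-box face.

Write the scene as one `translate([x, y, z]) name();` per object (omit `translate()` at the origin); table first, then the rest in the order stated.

table();
translate([621, -347, 0]) stool();
translate([621, 761, 0]) stool();
translate([-337, 207, 0]) stool();
translate([1579, 207, 0]) stool();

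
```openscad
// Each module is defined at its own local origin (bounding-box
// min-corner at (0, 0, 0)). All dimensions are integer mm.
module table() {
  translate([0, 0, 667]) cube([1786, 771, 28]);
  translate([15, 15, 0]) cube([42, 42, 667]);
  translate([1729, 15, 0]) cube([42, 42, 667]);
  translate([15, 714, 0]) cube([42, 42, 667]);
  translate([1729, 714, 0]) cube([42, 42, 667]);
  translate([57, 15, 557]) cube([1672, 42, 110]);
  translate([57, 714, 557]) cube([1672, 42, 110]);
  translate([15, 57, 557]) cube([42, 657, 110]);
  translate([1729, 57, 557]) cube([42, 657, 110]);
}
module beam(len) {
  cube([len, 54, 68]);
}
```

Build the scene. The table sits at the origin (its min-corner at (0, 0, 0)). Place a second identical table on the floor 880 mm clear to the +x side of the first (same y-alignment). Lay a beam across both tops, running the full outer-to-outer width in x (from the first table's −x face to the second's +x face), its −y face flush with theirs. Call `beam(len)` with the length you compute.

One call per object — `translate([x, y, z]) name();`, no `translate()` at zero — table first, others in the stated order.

table();
translate([2666, 0, 0]) table();
translate([0, 0, 695]) beam(4452);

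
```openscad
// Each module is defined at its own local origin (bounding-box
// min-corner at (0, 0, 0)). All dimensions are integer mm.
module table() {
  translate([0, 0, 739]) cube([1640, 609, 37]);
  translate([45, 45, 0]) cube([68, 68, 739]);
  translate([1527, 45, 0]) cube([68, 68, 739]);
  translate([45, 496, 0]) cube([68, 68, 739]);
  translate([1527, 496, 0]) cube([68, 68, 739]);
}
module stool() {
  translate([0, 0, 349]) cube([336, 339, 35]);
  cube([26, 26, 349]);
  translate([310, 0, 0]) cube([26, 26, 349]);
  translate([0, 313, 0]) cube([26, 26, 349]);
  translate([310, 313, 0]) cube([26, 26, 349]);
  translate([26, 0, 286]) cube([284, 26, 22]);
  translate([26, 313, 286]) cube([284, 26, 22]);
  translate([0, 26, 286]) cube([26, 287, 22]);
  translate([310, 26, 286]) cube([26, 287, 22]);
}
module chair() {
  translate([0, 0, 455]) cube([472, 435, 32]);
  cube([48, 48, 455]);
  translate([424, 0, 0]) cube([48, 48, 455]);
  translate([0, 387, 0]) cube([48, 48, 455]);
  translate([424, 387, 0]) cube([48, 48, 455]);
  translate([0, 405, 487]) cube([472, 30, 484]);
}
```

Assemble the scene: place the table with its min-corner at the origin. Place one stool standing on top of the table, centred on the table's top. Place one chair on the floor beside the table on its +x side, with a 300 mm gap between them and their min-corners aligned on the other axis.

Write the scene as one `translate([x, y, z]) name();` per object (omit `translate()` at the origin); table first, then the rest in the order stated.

table();
translate([652, 135, 776]) stool();
translate([1940, 0, 0]) chair();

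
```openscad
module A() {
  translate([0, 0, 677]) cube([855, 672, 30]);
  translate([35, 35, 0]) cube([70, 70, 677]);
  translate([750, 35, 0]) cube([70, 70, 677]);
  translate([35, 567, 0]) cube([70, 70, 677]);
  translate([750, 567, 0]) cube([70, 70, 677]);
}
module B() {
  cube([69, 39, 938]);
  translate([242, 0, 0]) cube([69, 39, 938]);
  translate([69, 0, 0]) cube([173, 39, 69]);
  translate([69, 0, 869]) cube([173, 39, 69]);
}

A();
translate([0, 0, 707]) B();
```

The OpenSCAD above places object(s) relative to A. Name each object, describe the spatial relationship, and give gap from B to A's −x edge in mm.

The picture frame's min-x is at 0; the table's min-x is 0; gap = 0 mm.

A is a table. B is a picture frame. The picture frame is on top of the table. The gap from the picture frame to the table's −x edge is 0 mm.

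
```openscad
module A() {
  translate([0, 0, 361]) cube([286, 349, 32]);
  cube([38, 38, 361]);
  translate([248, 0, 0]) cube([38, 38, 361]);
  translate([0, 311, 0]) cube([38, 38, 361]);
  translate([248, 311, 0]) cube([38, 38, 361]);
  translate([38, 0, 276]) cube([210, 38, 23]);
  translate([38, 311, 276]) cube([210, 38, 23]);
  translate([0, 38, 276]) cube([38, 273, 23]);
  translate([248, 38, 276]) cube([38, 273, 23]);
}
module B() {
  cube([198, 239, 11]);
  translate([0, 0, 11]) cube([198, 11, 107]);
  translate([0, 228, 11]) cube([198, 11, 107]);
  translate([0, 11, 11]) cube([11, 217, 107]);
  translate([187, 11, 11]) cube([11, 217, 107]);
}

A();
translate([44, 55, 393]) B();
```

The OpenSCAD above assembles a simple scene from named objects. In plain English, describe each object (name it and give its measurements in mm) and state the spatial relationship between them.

A is a four-legged stool. The seat is 286×349 mm, 32 mm thick, top at z = 393 mm. It stands on four square legs, each 38×38 mm in cross-section, from z = 0 to the seat underside, each flush with a corner of the seat. Four stretchers, 38 mm wide and 23 mm tall, connect adjacent legs with their undersides at z = 276 mm, each running between the inner faces of the legs it joins and aligned with the legs' outer faces on the other axis.

B is an open-topped rectangular box: outside dimensions 198×239×118 mm, with a uniform wall and base thickness of 11 mm. The base is a full 198×239 slab on the floor; four walls sit on top of the base. The front and back walls (the −y and +y sides) span the full width; the two side walls fit between them.

The open box is on top of the stool, centred.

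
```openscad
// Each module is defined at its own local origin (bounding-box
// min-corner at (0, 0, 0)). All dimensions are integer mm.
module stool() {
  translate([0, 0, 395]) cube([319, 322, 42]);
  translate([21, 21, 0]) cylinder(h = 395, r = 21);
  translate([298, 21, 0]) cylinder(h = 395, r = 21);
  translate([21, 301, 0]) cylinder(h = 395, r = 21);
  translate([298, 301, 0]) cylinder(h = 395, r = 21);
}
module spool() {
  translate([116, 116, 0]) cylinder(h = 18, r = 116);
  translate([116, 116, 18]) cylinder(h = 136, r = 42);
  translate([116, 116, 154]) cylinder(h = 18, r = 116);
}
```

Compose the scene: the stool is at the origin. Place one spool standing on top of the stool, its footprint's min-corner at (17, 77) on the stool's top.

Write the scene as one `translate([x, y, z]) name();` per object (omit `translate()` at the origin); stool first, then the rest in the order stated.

stool();
translate([17, 77, 437]) spool();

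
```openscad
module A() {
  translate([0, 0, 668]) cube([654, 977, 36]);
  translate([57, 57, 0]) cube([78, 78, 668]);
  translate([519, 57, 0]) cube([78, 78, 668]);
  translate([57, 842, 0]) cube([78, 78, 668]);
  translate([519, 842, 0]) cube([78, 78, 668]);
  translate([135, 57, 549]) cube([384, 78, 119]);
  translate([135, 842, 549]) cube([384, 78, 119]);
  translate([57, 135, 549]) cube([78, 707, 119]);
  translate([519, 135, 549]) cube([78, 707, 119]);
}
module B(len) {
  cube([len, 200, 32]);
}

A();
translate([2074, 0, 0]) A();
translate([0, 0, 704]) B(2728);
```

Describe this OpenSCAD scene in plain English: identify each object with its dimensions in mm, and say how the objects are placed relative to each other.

A is a table: top 654 mm (x) × 977 mm (y), 36 mm thick, upper face at z = 704 mm, on four 78×78 mm square legs, each inset 57 mm from the nearest pair of top edges, running from z = 0 to the bottom of the top. Four apron rails, 78 mm thick and 119 mm tall, run between adjacent legs with their top edges flush with the underside of the top and their outer faces flush with the legs' outer faces.

B is a rectangular beam 2728 mm long (x), 200 mm deep (y), 32 mm thick (z).

The beam spans the tops of two tables placed 1420 mm apart, resting at z = 704 mm.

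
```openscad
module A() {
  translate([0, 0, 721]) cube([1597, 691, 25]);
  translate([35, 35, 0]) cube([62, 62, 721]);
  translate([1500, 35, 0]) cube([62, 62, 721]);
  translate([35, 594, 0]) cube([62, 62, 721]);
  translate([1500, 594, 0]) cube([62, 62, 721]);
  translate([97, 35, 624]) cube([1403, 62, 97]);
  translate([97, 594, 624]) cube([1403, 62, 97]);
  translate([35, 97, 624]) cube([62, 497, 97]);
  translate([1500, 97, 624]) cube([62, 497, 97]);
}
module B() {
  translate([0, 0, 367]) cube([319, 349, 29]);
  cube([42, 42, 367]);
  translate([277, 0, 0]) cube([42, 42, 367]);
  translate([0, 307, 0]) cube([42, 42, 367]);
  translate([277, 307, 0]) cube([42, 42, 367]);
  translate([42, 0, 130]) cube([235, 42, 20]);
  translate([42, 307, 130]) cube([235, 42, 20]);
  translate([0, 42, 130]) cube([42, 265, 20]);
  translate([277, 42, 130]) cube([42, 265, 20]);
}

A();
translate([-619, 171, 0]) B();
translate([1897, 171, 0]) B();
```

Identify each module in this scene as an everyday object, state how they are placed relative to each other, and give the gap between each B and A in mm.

A is a table. B is a stool. Two stools sit around the table at the −x, +x sides. The gap between each stool and the table is 300 mm.

Each stool's nearest face is 300 mm from the table's bounding box.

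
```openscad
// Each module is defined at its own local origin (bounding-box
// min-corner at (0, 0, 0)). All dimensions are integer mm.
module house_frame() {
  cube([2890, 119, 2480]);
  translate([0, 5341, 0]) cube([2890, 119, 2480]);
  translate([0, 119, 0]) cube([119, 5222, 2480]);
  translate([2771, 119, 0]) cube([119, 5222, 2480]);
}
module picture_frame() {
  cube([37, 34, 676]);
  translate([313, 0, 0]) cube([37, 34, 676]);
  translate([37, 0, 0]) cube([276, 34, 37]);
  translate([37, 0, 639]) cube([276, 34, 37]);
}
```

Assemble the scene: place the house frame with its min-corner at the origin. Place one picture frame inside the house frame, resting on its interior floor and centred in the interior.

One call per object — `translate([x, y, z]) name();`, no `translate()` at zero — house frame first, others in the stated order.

house_frame();
translate([1270, 2713, 0]) picture_frame();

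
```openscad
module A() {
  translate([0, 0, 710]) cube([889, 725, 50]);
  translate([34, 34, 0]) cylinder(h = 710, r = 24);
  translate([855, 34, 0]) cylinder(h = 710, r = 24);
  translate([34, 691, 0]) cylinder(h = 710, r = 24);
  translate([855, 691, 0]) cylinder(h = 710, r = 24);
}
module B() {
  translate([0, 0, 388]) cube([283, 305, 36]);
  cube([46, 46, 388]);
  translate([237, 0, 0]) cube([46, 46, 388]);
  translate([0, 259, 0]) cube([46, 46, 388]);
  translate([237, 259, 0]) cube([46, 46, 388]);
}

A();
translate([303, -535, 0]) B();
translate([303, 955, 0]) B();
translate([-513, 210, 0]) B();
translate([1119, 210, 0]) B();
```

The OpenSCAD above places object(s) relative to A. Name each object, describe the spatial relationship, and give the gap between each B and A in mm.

A is a table. B is a stool. Four stools sit around the table at the −y, +y, −x, +x sides. The gap between each stool and the table is 230 mm.

Each stool's nearest face is 230 mm from the table's bounding box.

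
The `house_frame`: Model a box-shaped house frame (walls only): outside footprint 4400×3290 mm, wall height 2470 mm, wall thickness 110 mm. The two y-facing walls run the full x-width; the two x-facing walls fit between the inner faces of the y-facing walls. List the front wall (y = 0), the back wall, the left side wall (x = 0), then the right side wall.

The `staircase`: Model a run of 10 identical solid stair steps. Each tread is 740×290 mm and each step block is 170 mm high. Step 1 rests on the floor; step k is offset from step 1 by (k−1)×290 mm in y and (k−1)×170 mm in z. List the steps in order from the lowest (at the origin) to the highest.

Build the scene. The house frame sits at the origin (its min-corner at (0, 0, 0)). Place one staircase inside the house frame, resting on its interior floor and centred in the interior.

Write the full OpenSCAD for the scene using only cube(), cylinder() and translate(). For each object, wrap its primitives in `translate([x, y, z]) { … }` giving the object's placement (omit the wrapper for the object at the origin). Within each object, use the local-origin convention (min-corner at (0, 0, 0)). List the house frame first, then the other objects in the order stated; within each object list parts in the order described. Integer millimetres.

cube([4400, 110, 2470]);
translate([0, 3180, 0]) cube([4400, 110, 2470]);
translate([0, 110, 0]) cube([110, 3070, 2470]);
translate([4290, 110, 0]) cube([110, 3070, 2470]);
translate([1830, 195, 0]) {
  cube([740, 290, 170]);
  translate([0, 290, 170]) cube([740, 290, 170]);
  translate([0, 580, 340]) cube([740, 290, 170]);
  translate([0, 870, 510]) cube([740, 290, 170]);
  translate([0, 1160, 680]) cube([740, 290, 170]);
  translate([0, 1450, 850]) cube([740, 290, 170]);
  translate([0, 1740, 1020]) cube([740, 290, 170]);
  translate([0, 2030, 1190]) cube([740, 290, 170]);
  translate([0, 2320, 1360]) cube([740, 290, 170]);
  translate([0, 2610, 1530]) cube([740, 290, 170]);
}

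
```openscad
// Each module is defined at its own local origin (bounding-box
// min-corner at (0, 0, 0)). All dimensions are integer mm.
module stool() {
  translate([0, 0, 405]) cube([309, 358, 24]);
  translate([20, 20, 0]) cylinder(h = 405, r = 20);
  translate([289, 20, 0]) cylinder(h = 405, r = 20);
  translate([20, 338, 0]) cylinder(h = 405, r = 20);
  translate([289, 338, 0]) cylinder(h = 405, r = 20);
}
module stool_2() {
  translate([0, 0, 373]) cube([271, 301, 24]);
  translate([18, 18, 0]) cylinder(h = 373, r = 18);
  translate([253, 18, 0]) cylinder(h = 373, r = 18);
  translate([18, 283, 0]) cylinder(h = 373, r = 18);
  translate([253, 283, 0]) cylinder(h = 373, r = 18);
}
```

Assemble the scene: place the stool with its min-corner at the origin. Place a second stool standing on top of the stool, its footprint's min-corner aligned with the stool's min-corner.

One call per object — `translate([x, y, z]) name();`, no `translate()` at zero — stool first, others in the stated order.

stool();
translate([0, 0, 429]) stool_2();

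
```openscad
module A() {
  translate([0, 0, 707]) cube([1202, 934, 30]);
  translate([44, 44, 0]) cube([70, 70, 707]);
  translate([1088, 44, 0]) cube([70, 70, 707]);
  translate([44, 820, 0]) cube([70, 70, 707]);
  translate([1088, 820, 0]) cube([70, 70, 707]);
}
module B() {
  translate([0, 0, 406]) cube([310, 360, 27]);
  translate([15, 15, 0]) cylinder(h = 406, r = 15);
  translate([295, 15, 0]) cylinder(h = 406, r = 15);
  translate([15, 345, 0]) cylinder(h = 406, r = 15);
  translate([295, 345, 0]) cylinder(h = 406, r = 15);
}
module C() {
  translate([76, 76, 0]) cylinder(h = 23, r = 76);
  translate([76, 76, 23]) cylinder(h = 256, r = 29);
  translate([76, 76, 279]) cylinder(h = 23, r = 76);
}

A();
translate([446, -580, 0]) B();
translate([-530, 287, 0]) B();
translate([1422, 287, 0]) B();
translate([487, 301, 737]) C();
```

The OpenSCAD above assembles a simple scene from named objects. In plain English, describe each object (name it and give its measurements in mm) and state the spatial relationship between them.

A is a table: top 1202 mm (x) × 934 mm (y), 30 mm thick, upper face at z = 737 mm, on four 70×70 mm square legs, each inset 44 mm from the nearest pair of top edges, running from z = 0 to the bottom of the top.

B is a simple wooden stool: a rectangular seat 310 mm (x) by 360 mm (y), 27 mm thick, top face at z = 433 mm, on four round legs, each 30 mm in diameter. The legs rest on z = 0, each leg's axis is inset half a diameter from the nearest pair of seat edges (so the leg's bounding box is flush with the corner).

C is a spool: two coaxial disc flanges of radius 76 mm and thickness 23 mm, joined by a core cylinder of radius 29 mm and height 256 mm. The lower flange rests on z = 0 and the three cylinders share a vertical axis.

Three stools sit around the table at the −y, −x, +x sides. The spool is on top of the table.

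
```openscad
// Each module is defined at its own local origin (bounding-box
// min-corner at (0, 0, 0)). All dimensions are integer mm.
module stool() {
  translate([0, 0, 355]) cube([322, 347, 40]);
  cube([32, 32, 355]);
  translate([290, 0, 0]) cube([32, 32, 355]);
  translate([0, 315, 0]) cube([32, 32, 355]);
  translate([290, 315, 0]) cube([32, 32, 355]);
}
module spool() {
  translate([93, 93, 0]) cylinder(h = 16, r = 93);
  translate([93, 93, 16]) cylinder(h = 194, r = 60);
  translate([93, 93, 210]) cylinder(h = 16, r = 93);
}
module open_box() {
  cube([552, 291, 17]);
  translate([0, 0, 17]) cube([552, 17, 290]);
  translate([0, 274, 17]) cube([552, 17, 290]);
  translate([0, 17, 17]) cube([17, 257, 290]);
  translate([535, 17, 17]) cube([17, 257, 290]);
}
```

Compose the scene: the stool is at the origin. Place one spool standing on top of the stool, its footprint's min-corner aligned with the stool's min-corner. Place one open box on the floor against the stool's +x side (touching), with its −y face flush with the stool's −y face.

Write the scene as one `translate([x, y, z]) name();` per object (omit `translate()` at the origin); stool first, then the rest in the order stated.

stool();
translate([0, 0, 395]) spool();
translate([322, 0, 0]) open_box();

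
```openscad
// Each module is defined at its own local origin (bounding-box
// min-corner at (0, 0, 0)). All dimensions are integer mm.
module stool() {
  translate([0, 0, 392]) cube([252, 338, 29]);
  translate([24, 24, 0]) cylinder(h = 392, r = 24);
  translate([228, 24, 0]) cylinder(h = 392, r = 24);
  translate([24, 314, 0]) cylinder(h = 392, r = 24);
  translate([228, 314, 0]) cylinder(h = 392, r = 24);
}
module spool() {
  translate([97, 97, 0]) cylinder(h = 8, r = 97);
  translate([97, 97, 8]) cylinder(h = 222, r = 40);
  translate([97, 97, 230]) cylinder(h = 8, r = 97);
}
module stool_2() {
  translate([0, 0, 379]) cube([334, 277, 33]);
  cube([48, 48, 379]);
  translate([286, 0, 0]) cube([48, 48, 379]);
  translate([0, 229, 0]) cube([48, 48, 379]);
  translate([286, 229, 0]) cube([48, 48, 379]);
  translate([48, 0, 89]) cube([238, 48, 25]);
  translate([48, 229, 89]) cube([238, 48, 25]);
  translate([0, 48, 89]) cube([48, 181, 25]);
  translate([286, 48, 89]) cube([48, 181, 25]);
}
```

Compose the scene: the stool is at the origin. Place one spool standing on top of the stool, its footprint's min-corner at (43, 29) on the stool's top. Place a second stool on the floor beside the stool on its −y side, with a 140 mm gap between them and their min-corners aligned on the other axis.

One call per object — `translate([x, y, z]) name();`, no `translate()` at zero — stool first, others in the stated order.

stool();
translate([43, 29, 421]) spool();
translate([0, -417, 0]) stool_2();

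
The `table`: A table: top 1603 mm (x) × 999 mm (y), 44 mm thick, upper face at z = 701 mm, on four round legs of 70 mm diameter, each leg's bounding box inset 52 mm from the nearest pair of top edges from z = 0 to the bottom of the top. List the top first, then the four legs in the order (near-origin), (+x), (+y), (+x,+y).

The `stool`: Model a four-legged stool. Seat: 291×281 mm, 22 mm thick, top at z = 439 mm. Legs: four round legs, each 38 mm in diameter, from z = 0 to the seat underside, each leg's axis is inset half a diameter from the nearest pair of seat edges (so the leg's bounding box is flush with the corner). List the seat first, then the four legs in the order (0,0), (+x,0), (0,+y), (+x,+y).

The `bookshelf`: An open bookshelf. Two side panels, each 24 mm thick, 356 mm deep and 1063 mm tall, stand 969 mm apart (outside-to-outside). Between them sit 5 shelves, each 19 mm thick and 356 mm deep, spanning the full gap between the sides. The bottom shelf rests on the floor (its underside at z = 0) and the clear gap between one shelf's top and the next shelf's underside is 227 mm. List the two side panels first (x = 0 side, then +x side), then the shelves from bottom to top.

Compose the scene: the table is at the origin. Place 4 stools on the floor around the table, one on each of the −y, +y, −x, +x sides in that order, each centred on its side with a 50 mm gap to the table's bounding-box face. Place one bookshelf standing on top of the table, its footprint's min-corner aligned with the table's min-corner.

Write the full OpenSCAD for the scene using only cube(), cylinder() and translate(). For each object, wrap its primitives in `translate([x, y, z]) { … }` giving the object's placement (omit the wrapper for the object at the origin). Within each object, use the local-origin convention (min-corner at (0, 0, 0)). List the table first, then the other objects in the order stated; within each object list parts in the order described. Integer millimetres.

translate([0, 0, 657]) cube([1603, 999, 44]);
translate([87, 87, 0]) cylinder(h = 657, r = 35);
translate([1516, 87, 0]) cylinder(h = 657, r = 35);
translate([87, 912, 0]) cylinder(h = 657, r = 35);
translate([1516, 912, 0]) cylinder(h = 657, r = 35);
translate([656, -331, 0]) {
  translate([0, 0, 417]) cube([291, 281, 22]);
  translate([19, 19, 0]) cylinder(h = 417, r = 19);
  translate([272, 19, 0]) cylinder(h = 417, r = 19);
  translate([19, 262, 0]) cylinder(h = 417, r = 19);
  translate([272, 262, 0]) cylinder(h = 417, r = 19);
}
translate([656, 1049, 0]) {
  translate([0, 0, 417]) cube([291, 281, 22]);
  translate([19, 19, 0]) cylinder(h = 417, r = 19);
  translate([272, 19, 0]) cylinder(h = 417, r = 19);
  translate([19, 262, 0]) cylinder(h = 417, r = 19);
  translate([272, 262, 0]) cylinder(h = 417, r = 19);
}
translate([-341, 359, 0]) {
  translate([0, 0, 417]) cube([291, 281, 22]);
  translate([19, 19, 0]) cylinder(h = 417, r = 19);
  translate([272, 19, 0]) cylinder(h = 417, r = 19);
  translate([19, 262, 0]) cylinder(h = 417, r = 19);
  translate([272, 262, 0]) cylinder(h = 417, r = 19);
}
translate([1653, 359, 0]) {
  translate([0, 0, 417]) cube([291, 281, 22]);
  translate([19, 19, 0]) cylinder(h = 417, r = 19);
  translate([272, 19, 0]) cylinder(h = 417, r = 19);
  translate([19, 262, 0]) cylinder(h = 417, r = 19);
  translate([272, 262, 0]) cylinder(h = 417, r = 19);
}
translate([0, 0, 701]) {
  cube([24, 356, 1063]);
  translate([945, 0, 0]) cube([24, 356, 1063]);
  translate([24, 0, 0]) cube([921, 356, 19]);
  translate([24, 0, 246]) cube([921, 356, 19]);
  translate([24, 0, 492]) cube([921, 356, 19]);
  translate([24, 0, 738]) cube([921, 356, 19]);
  translate([24, 0, 984]) cube([921, 356, 19]);
}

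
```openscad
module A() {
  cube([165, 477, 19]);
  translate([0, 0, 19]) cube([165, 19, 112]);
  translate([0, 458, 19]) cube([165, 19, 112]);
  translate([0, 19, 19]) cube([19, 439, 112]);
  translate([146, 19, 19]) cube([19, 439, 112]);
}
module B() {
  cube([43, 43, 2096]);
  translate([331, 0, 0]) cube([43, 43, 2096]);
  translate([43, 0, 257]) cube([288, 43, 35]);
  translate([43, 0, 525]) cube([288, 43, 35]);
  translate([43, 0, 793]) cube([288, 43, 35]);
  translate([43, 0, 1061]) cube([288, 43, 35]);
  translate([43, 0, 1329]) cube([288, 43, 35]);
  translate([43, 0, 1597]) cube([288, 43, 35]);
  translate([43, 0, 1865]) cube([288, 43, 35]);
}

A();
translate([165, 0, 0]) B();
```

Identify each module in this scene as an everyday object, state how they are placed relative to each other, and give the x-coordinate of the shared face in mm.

A is an open box. B is a ladder. The ladder is against the open box's +x side, with their −y faces flush. The x-coordinate of the shared face is 165 mm.

The open box's +x face and the ladder's −x face are both at x = 165 mm.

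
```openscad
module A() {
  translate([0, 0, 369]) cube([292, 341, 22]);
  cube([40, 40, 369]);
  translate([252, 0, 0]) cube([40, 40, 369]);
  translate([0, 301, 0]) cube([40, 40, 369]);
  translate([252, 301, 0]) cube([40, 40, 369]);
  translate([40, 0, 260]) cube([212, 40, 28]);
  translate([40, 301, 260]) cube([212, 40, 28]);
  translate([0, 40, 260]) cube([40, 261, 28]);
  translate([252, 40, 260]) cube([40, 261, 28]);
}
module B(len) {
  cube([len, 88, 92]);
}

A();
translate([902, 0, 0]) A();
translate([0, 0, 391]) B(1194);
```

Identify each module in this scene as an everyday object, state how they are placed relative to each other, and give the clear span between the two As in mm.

A is a stool. B is a beam. A beam spans the tops of two stools. The clear span between the two stools is 610 mm.

Second stool starts at x = 902; first ends at x = 292; clear span = 902 − 292 = 610 mm.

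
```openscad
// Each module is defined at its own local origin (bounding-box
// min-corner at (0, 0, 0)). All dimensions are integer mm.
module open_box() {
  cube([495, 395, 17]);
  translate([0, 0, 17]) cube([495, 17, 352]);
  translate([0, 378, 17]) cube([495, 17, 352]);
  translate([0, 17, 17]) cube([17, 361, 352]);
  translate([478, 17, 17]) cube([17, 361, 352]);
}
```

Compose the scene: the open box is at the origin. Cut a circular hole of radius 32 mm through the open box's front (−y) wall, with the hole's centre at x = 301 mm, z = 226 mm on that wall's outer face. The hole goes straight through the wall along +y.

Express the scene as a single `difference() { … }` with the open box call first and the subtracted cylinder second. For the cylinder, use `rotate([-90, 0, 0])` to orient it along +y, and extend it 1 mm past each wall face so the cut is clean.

difference() {
  open_box();
  translate([301, -1, 226]) rotate([-90, 0, 0]) cylinder(h = 19, r = 32);
}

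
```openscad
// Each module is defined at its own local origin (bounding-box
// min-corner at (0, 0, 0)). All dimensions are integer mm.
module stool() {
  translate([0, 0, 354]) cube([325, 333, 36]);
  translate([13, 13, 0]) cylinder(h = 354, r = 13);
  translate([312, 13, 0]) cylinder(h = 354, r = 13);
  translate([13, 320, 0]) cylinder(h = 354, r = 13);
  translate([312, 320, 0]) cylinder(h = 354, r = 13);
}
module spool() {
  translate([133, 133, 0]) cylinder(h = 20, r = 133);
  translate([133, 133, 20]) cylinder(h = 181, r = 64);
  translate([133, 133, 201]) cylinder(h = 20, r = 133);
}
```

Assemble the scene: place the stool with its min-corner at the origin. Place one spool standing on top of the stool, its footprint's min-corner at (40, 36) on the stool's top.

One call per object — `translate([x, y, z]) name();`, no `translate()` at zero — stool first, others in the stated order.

stool();
translate([40, 36, 390]) spool();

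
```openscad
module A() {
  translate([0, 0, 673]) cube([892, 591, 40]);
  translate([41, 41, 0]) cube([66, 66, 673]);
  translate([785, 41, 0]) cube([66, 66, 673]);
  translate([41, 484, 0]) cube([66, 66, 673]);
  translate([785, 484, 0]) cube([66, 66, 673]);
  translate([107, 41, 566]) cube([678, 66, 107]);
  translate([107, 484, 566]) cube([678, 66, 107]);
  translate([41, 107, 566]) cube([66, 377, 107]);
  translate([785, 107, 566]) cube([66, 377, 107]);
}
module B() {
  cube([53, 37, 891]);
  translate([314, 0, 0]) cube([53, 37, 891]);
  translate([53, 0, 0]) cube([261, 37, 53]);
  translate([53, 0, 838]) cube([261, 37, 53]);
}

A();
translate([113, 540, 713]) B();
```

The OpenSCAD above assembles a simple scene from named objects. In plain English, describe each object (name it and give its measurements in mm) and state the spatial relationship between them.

A is a rectangular dining table. The top is 892×591×40 mm with its upper surface at z = 713 mm. It stands on four 66×66 mm square legs, each inset 41 mm from the nearest pair of top edges, running from the floor to the underside of the top. Four apron rails, 66 mm thick and 107 mm tall, run between adjacent legs with their top edges flush with the underside of the top and their outer faces flush with the legs' outer faces.

B is a picture frame with a 261×785 mm rectangular opening (x by z) and a uniform 53 mm border on every side. Frame depth is 37 mm along y. It is built from two vertical stiles running the full outside height and two horizontal rails spanning the gap between the stiles.

The picture frame is on top of the table.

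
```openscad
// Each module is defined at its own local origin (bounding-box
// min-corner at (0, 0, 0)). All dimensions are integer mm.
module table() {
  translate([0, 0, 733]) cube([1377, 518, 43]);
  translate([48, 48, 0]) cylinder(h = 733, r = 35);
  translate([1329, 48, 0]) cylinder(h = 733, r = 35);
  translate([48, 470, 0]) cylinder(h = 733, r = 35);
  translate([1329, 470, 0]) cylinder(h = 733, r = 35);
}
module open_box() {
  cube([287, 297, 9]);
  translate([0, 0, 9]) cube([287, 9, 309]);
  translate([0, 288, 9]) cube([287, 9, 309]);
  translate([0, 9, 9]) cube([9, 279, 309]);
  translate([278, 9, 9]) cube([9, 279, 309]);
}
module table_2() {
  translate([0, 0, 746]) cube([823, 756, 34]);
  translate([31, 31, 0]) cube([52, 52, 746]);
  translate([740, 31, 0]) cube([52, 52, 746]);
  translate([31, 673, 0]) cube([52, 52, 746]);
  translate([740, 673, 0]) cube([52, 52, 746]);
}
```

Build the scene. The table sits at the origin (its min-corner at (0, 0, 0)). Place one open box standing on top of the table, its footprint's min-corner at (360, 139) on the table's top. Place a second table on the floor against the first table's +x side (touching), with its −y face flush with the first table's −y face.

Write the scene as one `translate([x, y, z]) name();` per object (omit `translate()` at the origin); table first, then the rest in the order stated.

table();
translate([360, 139, 776]) open_box();
translate([1377, 0, 0]) table_2();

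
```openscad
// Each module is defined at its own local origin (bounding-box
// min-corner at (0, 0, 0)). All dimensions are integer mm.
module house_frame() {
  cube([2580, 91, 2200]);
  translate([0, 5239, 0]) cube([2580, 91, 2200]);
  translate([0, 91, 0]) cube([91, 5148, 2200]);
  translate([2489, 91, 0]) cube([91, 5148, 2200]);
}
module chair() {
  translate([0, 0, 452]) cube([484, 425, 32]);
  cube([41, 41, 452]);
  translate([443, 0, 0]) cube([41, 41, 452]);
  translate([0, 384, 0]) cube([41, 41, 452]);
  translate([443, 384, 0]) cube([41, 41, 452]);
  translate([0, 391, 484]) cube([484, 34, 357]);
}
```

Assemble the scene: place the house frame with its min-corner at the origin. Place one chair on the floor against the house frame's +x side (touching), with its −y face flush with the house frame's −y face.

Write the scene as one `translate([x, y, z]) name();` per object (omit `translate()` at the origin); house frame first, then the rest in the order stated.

house_frame();
translate([2580, 0, 0]) chair();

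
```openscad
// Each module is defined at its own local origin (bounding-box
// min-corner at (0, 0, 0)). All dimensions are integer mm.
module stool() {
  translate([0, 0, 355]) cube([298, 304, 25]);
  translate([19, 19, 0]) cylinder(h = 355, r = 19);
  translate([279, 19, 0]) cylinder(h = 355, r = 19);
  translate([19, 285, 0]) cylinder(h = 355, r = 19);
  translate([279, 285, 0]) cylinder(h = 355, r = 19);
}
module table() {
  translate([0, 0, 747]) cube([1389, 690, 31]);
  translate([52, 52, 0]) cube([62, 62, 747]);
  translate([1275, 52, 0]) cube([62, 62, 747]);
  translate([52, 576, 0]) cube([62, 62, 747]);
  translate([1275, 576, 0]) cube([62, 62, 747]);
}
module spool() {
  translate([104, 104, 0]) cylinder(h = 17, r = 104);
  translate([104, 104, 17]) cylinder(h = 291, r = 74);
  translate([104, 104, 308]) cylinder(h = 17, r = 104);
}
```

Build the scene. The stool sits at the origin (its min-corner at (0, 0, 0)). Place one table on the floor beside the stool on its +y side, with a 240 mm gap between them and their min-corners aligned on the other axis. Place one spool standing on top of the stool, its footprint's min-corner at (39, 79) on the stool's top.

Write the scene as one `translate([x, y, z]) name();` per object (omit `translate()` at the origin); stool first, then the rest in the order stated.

stool();
translate([0, 544, 0]) table();
translate([39, 79, 380]) spool();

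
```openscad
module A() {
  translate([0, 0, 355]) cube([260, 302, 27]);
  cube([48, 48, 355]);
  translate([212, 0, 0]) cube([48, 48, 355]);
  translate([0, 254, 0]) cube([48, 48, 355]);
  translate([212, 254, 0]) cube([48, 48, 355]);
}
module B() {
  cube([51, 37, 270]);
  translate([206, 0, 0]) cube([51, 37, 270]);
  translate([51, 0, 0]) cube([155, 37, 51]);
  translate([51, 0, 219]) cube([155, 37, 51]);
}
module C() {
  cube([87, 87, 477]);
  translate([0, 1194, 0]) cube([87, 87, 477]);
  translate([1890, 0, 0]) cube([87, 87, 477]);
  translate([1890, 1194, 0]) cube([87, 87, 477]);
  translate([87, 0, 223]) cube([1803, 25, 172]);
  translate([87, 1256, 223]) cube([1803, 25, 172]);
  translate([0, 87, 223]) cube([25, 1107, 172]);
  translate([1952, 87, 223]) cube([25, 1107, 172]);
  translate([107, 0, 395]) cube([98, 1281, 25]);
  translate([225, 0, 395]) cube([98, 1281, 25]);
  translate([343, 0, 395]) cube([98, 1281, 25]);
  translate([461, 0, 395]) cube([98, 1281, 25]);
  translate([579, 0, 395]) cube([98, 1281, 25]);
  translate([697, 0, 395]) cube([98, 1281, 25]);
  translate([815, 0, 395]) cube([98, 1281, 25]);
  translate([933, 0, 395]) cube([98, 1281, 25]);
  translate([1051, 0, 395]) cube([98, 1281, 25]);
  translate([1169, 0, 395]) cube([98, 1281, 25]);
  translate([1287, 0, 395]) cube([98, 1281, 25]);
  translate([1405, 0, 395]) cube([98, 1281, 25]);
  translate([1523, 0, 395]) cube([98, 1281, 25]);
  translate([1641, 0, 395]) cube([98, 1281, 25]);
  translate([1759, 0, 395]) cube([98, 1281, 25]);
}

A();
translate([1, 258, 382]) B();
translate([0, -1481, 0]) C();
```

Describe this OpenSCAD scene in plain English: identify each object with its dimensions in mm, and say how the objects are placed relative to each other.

A is a simple wooden stool: a rectangular seat 260 mm (x) by 302 mm (y), 27 mm thick, top face at z = 382 mm, on four square legs, each 48×48 mm in cross-section. The legs rest on z = 0, each flush with a corner of the seat.

B is a picture frame with a 155×168 mm rectangular opening (x by z) and a uniform 51 mm border on every side. Frame depth is 37 mm along y. It is built from two vertical stiles running the full outside height and two horizontal rails spanning the gap between the stiles.

C is a bed frame 1977 mm long (x) by 1281 mm wide (y). Four 87×87 mm corner posts, 477 mm tall, at the corners of the footprint. Four rails of 25 mm thickness and 172 mm height run between adjacent posts with their undersides at z = 223 mm, their outer faces flush with the outside of the frame (the two x-running rails run between the posts' inner faces; the two y-running rails run between the posts' inner faces). 15 slats, each 98 mm wide (x) and 25 mm thick, lie across the top of the two x-running rails, running the full 1281 mm width of the frame in y; the slats are evenly spaced along x between the inner faces of the end posts with equal gaps (rounded down to the nearest mm) at the −x end and between each pair — any rounding remainder accumulates at the +x end.

The picture frame is on top of the stool. The bed frame is on the floor beside the stool on its −y side.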